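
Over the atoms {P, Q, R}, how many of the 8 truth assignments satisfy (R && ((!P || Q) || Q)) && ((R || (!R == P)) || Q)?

Initial set: {((R && ((!P || Q) || Q)) && ((R || (!R == P)) || Q))}.
((R && ((!P || Q) || Q)) && ((R || (!R == P)) || Q)): α-rule — add (R && ((!P || Q) || Q)), ((R || (!R == P)) || Q).
(R && ((!P || Q) || Q)): α-rule — add R, ((!P || Q) || Q).
((R || (!R == P)) || Q): β-rule — branch into (R || (!R == P))  //  Q.
  branch 1 (add (R || (!R == P))):
    ((!P || Q) || Q): β-rule — branch into (!P || Q)  //  Q.
      branch 1.1 (add (!P || Q)):
        (R || (!R == P)): β-rule — branch into R  //  (!R == P).
          branch 1.1.1 (add R):
            (!P || Q): β-rule — branch into !P  //  Q.
              branch 1.1.1.1 (add !P):
                ○ open, literals {P=F, R=T}.
              branch 1.1.1.2 (add Q):
                ○ open, literals {Q=T, R=T}.
          branch 1.1.2 (add (!R == P)):
            (!P || Q): β-rule — branch into !P  //  Q.
              branch 1.1.2.1 (add !P):
                (!R == P): β-rule — branch into !R, P  //  !!R, !P.
                  branch 1.1.2.1.1 (add !R, P):
                    × closes — contains both R and !R.
                  branch 1.1.2.1.2 (add !!R, !P):
                    ○ open, literals {P=F, R=T}.
              branch 1.1.2.2 (add Q):
                (!R == P): β-rule — branch into !R, P  //  !!R, !P.
                  branch 1.1.2.2.1 (add !R, P):
                    × closes — contains both R and !R.
                  branch 1.1.2.2.2 (add !!R, !P):
                    ○ open, literals {P=F, Q=T, R=T}.
      branch 1.2 (add Q):
        (R || (!R == P)): β-rule — branch into R  //  (!R == P).
          branch 1.2.1 (add R):
            ○ open, literals {Q=T, R=T}.
          branch 1.2.2 (add (!R == P)):
            (!R == P): β-rule — branch into !R, P  //  !!R, !P.
              branch 1.2.2.1 (add !R, P):
                × closes — contains both R and !R.
              branch 1.2.2.2 (add !!R, !P):
                ○ open, literals {P=F, Q=T, R=T}.
  branch 2 (add Q):
    ((!P || Q) || Q): β-rule — branch into (!P || Q)  //  Q.
      branch 2.1 (add (!P || Q)):
        (!P || Q): β-rule — branch into !P  //  Q.
          branch 2.1.1 (add !P):
            ○ open, literals {P=F, Q=T, R=T}.
          branch 2.1.2 (add Q):
            ○ open, literals {Q=T, R=T}.
      branch 2.2 (add Q):
        ○ open, literals {Q=T, R=T}.
3 branches closed, 9 open.
Each open branch fixes some atoms; the unmentioned ones are free. Counting distinct full assignments: branch {P=F, R=T} (Q) contributes 2 new; branch {Q=T, R=T} (P) contributes 1 new; branch {P=F, R=T} (Q) contributes 0 new; branch {P=F, Q=T, R=T} (none free) contributes 0 new; branch {Q=T, R=T} (P) contributes 0 new; branch {P=F, Q=T, R=T} (none free) contributes 0 new; branch {P=F, Q=T, R=T} (none free) contributes 0 new; branch {Q=T, R=T} (P) contributes 0 new; branch {Q=T, R=T} (P) contributes 0 new. Total: 3.

3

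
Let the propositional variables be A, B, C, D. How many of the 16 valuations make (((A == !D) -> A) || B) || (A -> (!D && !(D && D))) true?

16

Initial set: {((((A == !D) -> A) || B) || (A -> (!D && !(D && D))))}.
((((A == !D) -> A) || B) || (A -> (!D && !(D && D)))): β-rule — branch into (((A == !D) -> A) || B)  //  (A -> (!D && !(D && D))).
  branch 1 (add (((A == !D) -> A) || B)):
    (((A == !D) -> A) || B): β-rule — branch into ((A == !D) -> A)  //  B.
      branch 1.1 (add ((A == !D) -> A)):
        ((A == !D) -> A): β-rule — branch into !(A == !D)  //  A.
          branch 1.1.1 (add !(A == !D)):
            !(A == !D): β-rule — branch into A, !!D  //  !A, !D.
              branch 1.1.1.1 (add A, !!D):
                ○ open, literals {A=1, D=1}.
              branch 1.1.1.2 (add !A, !D):
                ○ open, literals {A=0, D=0}.
          branch 1.1.2 (add A):
            ○ open, literals {A=1}.
      branch 1.2 (add B):
        ○ open, literals {B=1}.
  branch 2 (add (A -> (!D && !(D && D)))):
    (A -> (!D && !(D && D))): β-rule — branch into !A  //  (!D && !(D && D)).
      branch 2.1 (add !A):
        ○ open, literals {A=0}.
      branch 2.2 (add (!D && !(D && D))):
        (!D && !(D && D)): α-rule — add !D, !(D && D).
        !(D && D): β-rule — branch into !D  //  !D.
          branch 2.2.1 (add !D):
            ○ open, literals {D=0}.
          branch 2.2.2 (add !D):
            ○ open, literals {D=0}.
0 branches closed, 7 open.
Each open branch fixes some atoms; the unmentioned ones are free. Counting distinct full assignments: branch {A=1, D=1} (B, C) contributes 4 new; branch {A=0, D=0} (B, C) contributes 4 new; branch {A=1} (B, C, D) contributes 4 new; branch {B=1} (A, C, D) contributes 2 new; branch {A=0} (B, C, D) contributes 2 new; branch {D=0} (A, B, C) contributes 0 new; branch {D=0} (A, B, C) contributes 0 new. Total: 16.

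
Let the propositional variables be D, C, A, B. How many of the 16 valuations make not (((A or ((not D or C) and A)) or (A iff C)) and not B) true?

10

Initial set: {not (((A or ((not D or C) and A)) or (A iff C)) and not B)}.
not (((A or ((not D or C) and A)) or (A iff C)) and not B): β-rule — branch into not ((A or ((not D or C) and A)) or (A iff C))  //  not not B.
  branch 1 (add not ((A or ((not D or C) and A)) or (A iff C))):
    not ((A or ((not D or C) and A)) or (A iff C)): α-rule — add not (A or ((not D or C) and A)), not (A iff C).
    not (A or ((not D or C) and A)): α-rule — add not A, not ((not D or C) and A).
    not (A iff C): β-rule — branch into A, not C  //  not A, C.
      branch 1.1 (add A, not C):
        × closes — contains both A and not A.
      branch 1.2 (add not A, C):
        not ((not D or C) and A): β-rule — branch into not (not D or C)  //  not A.
          branch 1.2.1 (add not (not D or C)):
            not (not D or C): α-rule — add not not D, not C.
            × closes — contains both C and not C.
          branch 1.2.2 (add not A):
            ○ open, literals {A=false, C=true}.
  branch 2 (add not not B):
    ○ open, literals {B=true}.
2 branches closed, 2 open.
Each open branch fixes some atoms; the unmentioned ones are free. Counting distinct full assignments: branch {A=false, C=true} (D, B) contributes 4 new; branch {B=true} (D, C, A) contributes 6 new. Total: 10.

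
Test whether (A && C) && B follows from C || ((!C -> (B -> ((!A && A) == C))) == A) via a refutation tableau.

No

Initial set: {(C || ((!C -> (B -> ((!A && A) == C))) == A)); !((A && C) && B)}.
(C || ((!C -> (B -> ((!A && A) == C))) == A)): β-rule — branch into C  //  ((!C -> (B -> ((!A && A) == C))) == A).
  branch 1 (add C):
    !((A && C) && B): β-rule — branch into !(A && C)  //  !B.
      branch 1.1 (add !(A && C)):
        !(A && C): β-rule — branch into !A  //  !C.
          branch 1.1.1 (add !A):
            ○ open, literals {A=false, C=true}.
          branch 1.1.2 (add !C):
            × closes — contains both C and !C.
      branch 1.2 (add !B):
        ○ open, literals {B=false, C=true}.
  branch 2 (add ((!C -> (B -> ((!A && A) == C))) == A)):
    !((A && C) && B): β-rule — branch into !(A && C)  //  !B.
      branch 2.1 (add !(A && C)):
        ((!C -> (B -> ((!A && A) == C))) == A): β-rule — branch into (!C -> (B -> ((!A && A) == C))), A  //  !(!C -> (B -> ((!A && A) == C))), !A.
          branch 2.1.1 (add (!C -> (B -> ((!A && A) == C))), A):
            !(A && C): β-rule — branch into !A  //  !C.
              branch 2.1.1.1 (add !A):
                × closes — contains both A and !A.
              branch 2.1.1.2 (add !C):
                (!C -> (B -> ((!A && A) == C))): β-rule — branch into !!C  //  (B -> ((!A && A) == C)).
                  branch 2.1.1.2.1 (add !!C):
                    × closes — contains both C and !C.
                  branch 2.1.1.2.2 (add (B -> ((!A && A) == C))):
                    (B -> ((!A && A) == C)): β-rule — branch into !B  //  ((!A && A) == C).
                      branch 2.1.1.2.2.1 (add !B):
                        ○ open, literals {A=true, B=false, C=false}.
                      branch 2.1.1.2.2.2 (add ((!A && A) == C)):
                        ((!A && A) == C): β-rule — branch into (!A && A), C  //  !(!A && A), !C.
                          branch 2.1.1.2.2.2.1 (add (!A && A), C):
                            × closes — contains both C and !C.
                          branch 2.1.1.2.2.2.2 (add !(!A && A), !C):
                            !(!A && A): β-rule — branch into !!A  //  !A.
                              branch 2.1.1.2.2.2.2.1 (add !!A):
                                ○ open, literals {A=true, C=false}.
                              branch 2.1.1.2.2.2.2.2 (add !A):
                                × closes — contains both A and !A.
          branch 2.1.2 (add !(!C -> (B -> ((!A && A) == C))), !A):
            !(!C -> (B -> ((!A && A) == C))): α-rule — add !C, !(B -> ((!A && A) == C)).
            !(B -> ((!A && A) == C)): α-rule — add B, !((!A && A) == C).
            !(A && C): β-rule — branch into !A  //  !C.
              branch 2.1.2.1 (add !A):
                !((!A && A) == C): β-rule — branch into (!A && A), !C  //  !(!A && A), C.
                  branch 2.1.2.1.1 (add (!A && A), !C):
                    (!A && A): α-rule — add !A, A.
                    × closes — contains both A and !A.
                  branch 2.1.2.1.2 (add !(!A && A), C):
                    × closes — contains both C and !C.
              branch 2.1.2.2 (add !C):
                !((!A && A) == C): β-rule — branch into (!A && A), !C  //  !(!A && A), C.
                  branch 2.1.2.2.1 (add (!A && A), !C):
                    (!A && A): α-rule — add !A, A.
                    × closes — contains both A and !A.
                  branch 2.1.2.2.2 (add !(!A && A), C):
                    × closes — contains both C and !C.
      branch 2.2 (add !B):
        ((!C -> (B -> ((!A && A) == C))) == A): β-rule — branch into (!C -> (B -> ((!A && A) == C))), A  //  !(!C -> (B -> ((!A && A) == C))), !A.
          branch 2.2.1 (add (!C -> (B -> ((!A && A) == C))), A):
            (!C -> (B -> ((!A && A) == C))): β-rule — branch into !!C  //  (B -> ((!A && A) == C)).
              branch 2.2.1.1 (add !!C):
                ○ open, literals {A=true, B=false, C=true}.
              branch 2.2.1.2 (add (B -> ((!A && A) == C))):
                (B -> ((!A && A) == C)): β-rule — branch into !B  //  ((!A && A) == C).
                  branch 2.2.1.2.1 (add !B):
                    ○ open, literals {A=true, B=false}.
                  branch 2.2.1.2.2 (add ((!A && A) == C)):
                    ((!A && A) == C): β-rule — branch into (!A && A), C  //  !(!A && A), !C.
                      branch 2.2.1.2.2.1 (add (!A && A), C):
                        (!A && A): α-rule — add !A, A.
                        × closes — contains both A and !A.
                      branch 2.2.1.2.2.2 (add !(!A && A), !C):
                        !(!A && A): β-rule — branch into !!A  //  !A.
                          branch 2.2.1.2.2.2.1 (add !!A):
                            ○ open, literals {A=true, B=false, C=false}.
                          branch 2.2.1.2.2.2.2 (add !A):
                            × closes — contains both A and !A.
          branch 2.2.2 (add !(!C -> (B -> ((!A && A) == C))), !A):
            !(!C -> (B -> ((!A && A) == C))): α-rule — add !C, !(B -> ((!A && A) == C)).
            !(B -> ((!A && A) == C)): α-rule — add B, !((!A && A) == C).
            × closes — contains both B and !B.
12 branches closed, 7 open.
An open branch gives a countermodel: A=false, C=true (unmentioned atoms arbitrary); the premises hold there but the conclusion fails.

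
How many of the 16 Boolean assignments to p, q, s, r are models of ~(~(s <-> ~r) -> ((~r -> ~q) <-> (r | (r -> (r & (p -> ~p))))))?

Initial set: {~(~(s <-> ~r) -> ((~r -> ~q) <-> (r | (r -> (r & (p -> ~p))))))}.
~(~(s <-> ~r) -> ((~r -> ~q) <-> (r | (r -> (r & (p -> ~p)))))): α-rule — add ~(s <-> ~r), ~((~r -> ~q) <-> (r | (r -> (r & (p -> ~p))))).
~(s <-> ~r): β-rule — branch into s, ~~r  //  ~s, ~r.
  branch 1 (add s, ~~r):
    ~((~r -> ~q) <-> (r | (r -> (r & (p -> ~p))))): β-rule — branch into (~r -> ~q), ~(r | (r -> (r & (p -> ~p))))  //  ~(~r -> ~q), (r | (r -> (r & (p -> ~p)))).
      branch 1.1 (add (~r -> ~q), ~(r | (r -> (r & (p -> ~p))))):
        ~(r | (r -> (r & (p -> ~p)))): α-rule — add ~r, ~(r -> (r & (p -> ~p))).
        × closes — contains both r and ~r.
      branch 1.2 (add ~(~r -> ~q), (r | (r -> (r & (p -> ~p))))):
        ~(~r -> ~q): α-rule — add ~r, ~~q.
        × closes — contains both r and ~r.
  branch 2 (add ~s, ~r):
    ~((~r -> ~q) <-> (r | (r -> (r & (p -> ~p))))): β-rule — branch into (~r -> ~q), ~(r | (r -> (r & (p -> ~p))))  //  ~(~r -> ~q), (r | (r -> (r & (p -> ~p)))).
      branch 2.1 (add (~r -> ~q), ~(r | (r -> (r & (p -> ~p))))):
        ~(r | (r -> (r & (p -> ~p)))): α-rule — add ~r, ~(r -> (r & (p -> ~p))).
        ~(r -> (r & (p -> ~p))): α-rule — add r, ~(r & (p -> ~p)).
        × closes — contains both r and ~r.
      branch 2.2 (add ~(~r -> ~q), (r | (r -> (r & (p -> ~p))))):
        ~(~r -> ~q): α-rule — add ~r, ~~q.
        (r | (r -> (r & (p -> ~p)))): β-rule — branch into r  //  (r -> (r & (p -> ~p))).
          branch 2.2.1 (add r):
            × closes — contains both r and ~r.
          branch 2.2.2 (add (r -> (r & (p -> ~p)))):
            (r -> (r & (p -> ~p))): β-rule — branch into ~r  //  (r & (p -> ~p)).
              branch 2.2.2.1 (add ~r):
                ○ open, literals {q=T, r=F, s=F}.
              branch 2.2.2.2 (add (r & (p -> ~p))):
                (r & (p -> ~p)): α-rule — add r, (p -> ~p).
                × closes — contains both r and ~r.
5 branches closed, 1 open.
Each open branch fixes some atoms; the unmentioned ones are free. Counting distinct full assignments: branch {q=T, r=F, s=F} (p) contributes 2 new. Total: 2.

2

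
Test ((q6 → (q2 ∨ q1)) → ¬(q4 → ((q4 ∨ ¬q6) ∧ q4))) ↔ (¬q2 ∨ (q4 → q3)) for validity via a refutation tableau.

Not valid

Assume the negation and expand:
Initial set: {¬(((q6 → (q2 ∨ q1)) → ¬(q4 → ((q4 ∨ ¬q6) ∧ q4))) ↔ (¬q2 ∨ (q4 → q3)))}.
¬(((q6 → (q2 ∨ q1)) → ¬(q4 → ((q4 ∨ ¬q6) ∧ q4))) ↔ (¬q2 ∨ (q4 → q3))): β-rule — branch into ((q6 → (q2 ∨ q1)) → ¬(q4 → ((q4 ∨ ¬q6) ∧ q4))), ¬(¬q2 ∨ (q4 → q3))  //  ¬((q6 → (q2 ∨ q1)) → ¬(q4 → ((q4 ∨ ¬q6) ∧ q4))), (¬q2 ∨ (q4 → q3)).
  branch 1 (add ((q6 → (q2 ∨ q1)) → ¬(q4 → ((q4 ∨ ¬q6) ∧ q4))), ¬(¬q2 ∨ (q4 → q3))):
    ¬(¬q2 ∨ (q4 → q3)): α-rule — add ¬¬q2, ¬(q4 → q3).
    ¬(q4 → q3): α-rule — add q4, ¬q3.
    ((q6 → (q2 ∨ q1)) → ¬(q4 → ((q4 ∨ ¬q6) ∧ q4))): β-rule — branch into ¬(q6 → (q2 ∨ q1))  //  ¬(q4 → ((q4 ∨ ¬q6) ∧ q4)).
      branch 1.1 (add ¬(q6 → (q2 ∨ q1))):
        ¬(q6 → (q2 ∨ q1)): α-rule — add q6, ¬(q2 ∨ q1).
        ¬(q2 ∨ q1): α-rule — add ¬q2, ¬q1.
        × closes — contains both q2 and ¬q2.
      branch 1.2 (add ¬(q4 → ((q4 ∨ ¬q6) ∧ q4))):
        ¬(q4 → ((q4 ∨ ¬q6) ∧ q4)): α-rule — add q4, ¬((q4 ∨ ¬q6) ∧ q4).
        ¬((q4 ∨ ¬q6) ∧ q4): β-rule — branch into ¬(q4 ∨ ¬q6)  //  ¬q4.
          branch 1.2.1 (add ¬(q4 ∨ ¬q6)):
            ¬(q4 ∨ ¬q6): α-rule — add ¬q4, ¬¬q6.
            × closes — contains both q4 and ¬q4.
          branch 1.2.2 (add ¬q4):
            × closes — contains both q4 and ¬q4.
  branch 2 (add ¬((q6 → (q2 ∨ q1)) → ¬(q4 → ((q4 ∨ ¬q6) ∧ q4))), (¬q2 ∨ (q4 → q3))):
    ¬((q6 → (q2 ∨ q1)) → ¬(q4 → ((q4 ∨ ¬q6) ∧ q4))): α-rule — add (q6 → (q2 ∨ q1)), ¬¬(q4 → ((q4 ∨ ¬q6) ∧ q4)).
    (¬q2 ∨ (q4 → q3)): β-rule — branch into ¬q2  //  (q4 → q3).
      branch 2.1 (add ¬q2):
        (q6 → (q2 ∨ q1)): β-rule — branch into ¬q6  //  (q2 ∨ q1).
          branch 2.1.1 (add ¬q6):
            ¬¬(q4 → ((q4 ∨ ¬q6) ∧ q4)): β-rule — branch into ¬q4  //  ((q4 ∨ ¬q6) ∧ q4).
              branch 2.1.1.1 (add ¬q4):
                ○ open, literals {q2=0, q4=0, q6=0}.
              branch 2.1.1.2 (add ((q4 ∨ ¬q6) ∧ q4)):
                ((q4 ∨ ¬q6) ∧ q4): α-rule — add (q4 ∨ ¬q6), q4.
                (q4 ∨ ¬q6): β-rule — branch into q4  //  ¬q6.
                  branch 2.1.1.2.1 (add q4):
                    ○ open, literals {q2=0, q4=1, q6=0}.
                  branch 2.1.1.2.2 (add ¬q6):
                    ○ open, literals {q2=0, q4=1, q6=0}.
          branch 2.1.2 (add (q2 ∨ q1)):
            ¬¬(q4 → ((q4 ∨ ¬q6) ∧ q4)): β-rule — branch into ¬q4  //  ((q4 ∨ ¬q6) ∧ q4).
              branch 2.1.2.1 (add ¬q4):
                (q2 ∨ q1): β-rule — branch into q2  //  q1.
                  branch 2.1.2.1.1 (add q2):
                    × closes — contains both q2 and ¬q2.
                  branch 2.1.2.1.2 (add q1):
                    ○ open, literals {q1=1, q2=0, q4=0}.
              branch 2.1.2.2 (add ((q4 ∨ ¬q6) ∧ q4)):
                ((q4 ∨ ¬q6) ∧ q4): α-rule — add (q4 ∨ ¬q6), q4.
                (q2 ∨ q1): β-rule — branch into q2  //  q1.
                  branch 2.1.2.2.1 (add q2):
                    × closes — contains both q2 and ¬q2.
                  branch 2.1.2.2.2 (add q1):
                    (q4 ∨ ¬q6): β-rule — branch into q4  //  ¬q6.
                      branch 2.1.2.2.2.1 (add q4):
                        ○ open, literals {q1=1, q2=0, q4=1}.
                      branch 2.1.2.2.2.2 (add ¬q6):
                        ○ open, literals {q1=1, q2=0, q4=1, q6=0}.
      branch 2.2 (add (q4 → q3)):
        (q6 → (q2 ∨ q1)): β-rule — branch into ¬q6  //  (q2 ∨ q1).
          branch 2.2.1 (add ¬q6):
            ¬¬(q4 → ((q4 ∨ ¬q6) ∧ q4)): β-rule — branch into ¬q4  //  ((q4 ∨ ¬q6) ∧ q4).
              branch 2.2.1.1 (add ¬q4):
                (q4 → q3): β-rule — branch into ¬q4  //  q3.
                  branch 2.2.1.1.1 (add ¬q4):
                    ○ open, literals {q4=0, q6=0}.
                  branch 2.2.1.1.2 (add q3):
                    ○ open, literals {q3=1, q4=0, q6=0}.
              branch 2.2.1.2 (add ((q4 ∨ ¬q6) ∧ q4)):
                ((q4 ∨ ¬q6) ∧ q4): α-rule — add (q4 ∨ ¬q6), q4.
                (q4 → q3): β-rule — branch into ¬q4  //  q3.
                  branch 2.2.1.2.1 (add ¬q4):
                    × closes — contains both q4 and ¬q4.
                  branch 2.2.1.2.2 (add q3):
                    (q4 ∨ ¬q6): β-rule — branch into q4  //  ¬q6.
                      branch 2.2.1.2.2.1 (add q4):
                        ○ open, literals {q3=1, q4=1, q6=0}.
                      branch 2.2.1.2.2.2 (add ¬q6):
                        ○ open, literals {q3=1, q4=1, q6=0}.
          branch 2.2.2 (add (q2 ∨ q1)):
            ¬¬(q4 → ((q4 ∨ ¬q6) ∧ q4)): β-rule — branch into ¬q4  //  ((q4 ∨ ¬q6) ∧ q4).
              branch 2.2.2.1 (add ¬q4):
                (q4 → q3): β-rule — branch into ¬q4  //  q3.
                  branch 2.2.2.1.1 (add ¬q4):
                    (q2 ∨ q1): β-rule — branch into q2  //  q1.
                      branch 2.2.2.1.1.1 (add q2):
                        ○ open, literals {q2=1, q4=0}.
                      branch 2.2.2.1.1.2 (add q1):
                        ○ open, literals {q1=1, q4=0}.
                  branch 2.2.2.1.2 (add q3):
                    (q2 ∨ q1): β-rule — branch into q2  //  q1.
                      branch 2.2.2.1.2.1 (add q2):
                        ○ open, literals {q2=1, q3=1, q4=0}.
                      branch 2.2.2.1.2.2 (add q1):
                        ○ open, literals {q1=1, q3=1, q4=0}.
              branch 2.2.2.2 (add ((q4 ∨ ¬q6) ∧ q4)):
                ((q4 ∨ ¬q6) ∧ q4): α-rule — add (q4 ∨ ¬q6), q4.
                (q4 → q3): β-rule — branch into ¬q4  //  q3.
                  branch 2.2.2.2.1 (add ¬q4):
                    × closes — contains both q4 and ¬q4.
                  branch 2.2.2.2.2 (add q3):
                    (q2 ∨ q1): β-rule — branch into q2  //  q1.
                      branch 2.2.2.2.2.1 (add q2):
                        (q4 ∨ ¬q6): β-rule — branch into q4  //  ¬q6.
                          branch 2.2.2.2.2.1.1 (add q4):
                            ○ open, literals {q2=1, q3=1, q4=1}.
                          branch 2.2.2.2.2.1.2 (add ¬q6):
                            ○ open, literals {q2=1, q3=1, q4=1, q6=0}.
                      branch 2.2.2.2.2.2 (add q1):
                        (q4 ∨ ¬q6): β-rule — branch into q4  //  ¬q6.
                          branch 2.2.2.2.2.2.1 (add q4):
                            ○ open, literals {q1=1, q3=1, q4=1}.
                          branch 2.2.2.2.2.2.2 (add ¬q6):
                            ○ open, literals {q1=1, q3=1, q4=1, q6=0}.
7 branches closed, 18 open.
An open branch gives a countermodel: q2=0, q4=0, q6=0 (unmentioned atoms arbitrary); under it the original formula is false.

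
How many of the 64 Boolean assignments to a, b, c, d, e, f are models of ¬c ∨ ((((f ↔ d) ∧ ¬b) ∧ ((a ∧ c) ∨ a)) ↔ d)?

48

Initial set: {(¬c ∨ ((((f ↔ d) ∧ ¬b) ∧ ((a ∧ c) ∨ a)) ↔ d))}.
(¬c ∨ ((((f ↔ d) ∧ ¬b) ∧ ((a ∧ c) ∨ a)) ↔ d)): β-rule — branch into ¬c  //  ((((f ↔ d) ∧ ¬b) ∧ ((a ∧ c) ∨ a)) ↔ d).
  branch 1 (add ¬c):
    ○ open, literals {c=false}.
  branch 2 (add ((((f ↔ d) ∧ ¬b) ∧ ((a ∧ c) ∨ a)) ↔ d)):
    ((((f ↔ d) ∧ ¬b) ∧ ((a ∧ c) ∨ a)) ↔ d): β-rule — branch into (((f ↔ d) ∧ ¬b) ∧ ((a ∧ c) ∨ a)), d  //  ¬(((f ↔ d) ∧ ¬b) ∧ ((a ∧ c) ∨ a)), ¬d.
      branch 2.1 (add (((f ↔ d) ∧ ¬b) ∧ ((a ∧ c) ∨ a)), d):
        (((f ↔ d) ∧ ¬b) ∧ ((a ∧ c) ∨ a)): α-rule — add ((f ↔ d) ∧ ¬b), ((a ∧ c) ∨ a).
        ((f ↔ d) ∧ ¬b): α-rule — add (f ↔ d), ¬b.
        ((a ∧ c) ∨ a): β-rule — branch into (a ∧ c)  //  a.
          branch 2.1.1 (add (a ∧ c)):
            (a ∧ c): α-rule — add a, c.
            (f ↔ d): β-rule — branch into f, d  //  ¬f, ¬d.
              branch 2.1.1.1 (add f, d):
                ○ open, literals {a=true, b=false, c=true, d=true, f=true}.
              branch 2.1.1.2 (add ¬f, ¬d):
                × closes — contains both d and ¬d.
          branch 2.1.2 (add a):
            (f ↔ d): β-rule — branch into f, d  //  ¬f, ¬d.
              branch 2.1.2.1 (add f, d):
                ○ open, literals {a=true, b=false, d=true, f=true}.
              branch 2.1.2.2 (add ¬f, ¬d):
                × closes — contains both d and ¬d.
      branch 2.2 (add ¬(((f ↔ d) ∧ ¬b) ∧ ((a ∧ c) ∨ a)), ¬d):
        ¬(((f ↔ d) ∧ ¬b) ∧ ((a ∧ c) ∨ a)): β-rule — branch into ¬((f ↔ d) ∧ ¬b)  //  ¬((a ∧ c) ∨ a).
          branch 2.2.1 (add ¬((f ↔ d) ∧ ¬b)):
            ¬((f ↔ d) ∧ ¬b): β-rule — branch into ¬(f ↔ d)  //  ¬¬b.
              branch 2.2.1.1 (add ¬(f ↔ d)):
                ¬(f ↔ d): β-rule — branch into f, ¬d  //  ¬f, d.
                  branch 2.2.1.1.1 (add f, ¬d):
                    ○ open, literals {d=false, f=true}.
                  branch 2.2.1.1.2 (add ¬f, d):
                    × closes — contains both d and ¬d.
              branch 2.2.1.2 (add ¬¬b):
                ○ open, literals {b=true, d=false}.
          branch 2.2.2 (add ¬((a ∧ c) ∨ a)):
            ¬((a ∧ c) ∨ a): α-rule — add ¬(a ∧ c), ¬a.
            ¬(a ∧ c): β-rule — branch into ¬a  //  ¬c.
              branch 2.2.2.1 (add ¬a):
                ○ open, literals {a=false, d=false}.
              branch 2.2.2.2 (add ¬c):
                ○ open, literals {a=false, c=false, d=false}.
3 branches closed, 7 open.
Each open branch fixes some atoms; the unmentioned ones are free. Counting distinct full assignments: branch {c=false} (a, b, d, e, f) contributes 32 new; branch {a=true, b=false, c=true, d=true, f=true} (e) contributes 2 new; branch {a=true, b=false, d=true, f=true} (c, e) contributes 0 new; branch {d=false, f=true} (a, b, c, e) contributes 8 new; branch {b=true, d=false} (a, c, e, f) contributes 4 new; branch {a=false, d=false} (b, c, e, f) contributes 2 new; branch {a=false, c=false, d=false} (b, e, f) contributes 0 new. Total: 48.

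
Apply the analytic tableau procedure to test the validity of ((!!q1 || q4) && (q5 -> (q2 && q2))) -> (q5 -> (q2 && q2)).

Valid

Assume the negation and expand:
Initial set: {F (((!!q1 || q4) && (q5 -> (q2 && q2))) -> (q5 -> (q2 && q2)))}.
F (((!!q1 || q4) && (q5 -> (q2 && q2))) -> (q5 -> (q2 && q2))): α-rule — add T ((!!q1 || q4) && (q5 -> (q2 && q2))), F (q5 -> (q2 && q2)).
T ((!!q1 || q4) && (q5 -> (q2 && q2))): α-rule — add T (!!q1 || q4), T (q5 -> (q2 && q2)).
F (q5 -> (q2 && q2)): α-rule — add T q5, F (q2 && q2).
T (!!q1 || q4): β-rule — branch into T !!q1  //  T q4.
  branch 1 (add T !!q1):
    T !!q1: drop double negation, giving T q1.
    T (q5 -> (q2 && q2)): β-rule — branch into F q5  //  T (q2 && q2).
      branch 1.1 (add F q5):
        × closes — contains both q5 and !q5.
      branch 1.2 (add T (q2 && q2)):
        T (q2 && q2): α-rule — add T q2, T q2.
        F (q2 && q2): β-rule — branch into F q2  //  F q2.
          branch 1.2.1 (add F q2):
            × closes — contains both q2 and !q2.
          branch 1.2.2 (add F q2):
            × closes — contains both q2 and !q2.
  branch 2 (add T q4):
    T (q5 -> (q2 && q2)): β-rule — branch into F q5  //  T (q2 && q2).
      branch 2.1 (add F q5):
        × closes — contains both q5 and !q5.
      branch 2.2 (add T (q2 && q2)):
        T (q2 && q2): α-rule — add T q2, T q2.
        F (q2 && q2): β-rule — branch into F q2  //  F q2.
          branch 2.2.1 (add F q2):
            × closes — contains both q2 and !q2.
          branch 2.2.2 (add F q2):
            × closes — contains both q2 and !q2.
All 6 branches close.
Every branch closed, so the negation is unsatisfiable and the formula is valid.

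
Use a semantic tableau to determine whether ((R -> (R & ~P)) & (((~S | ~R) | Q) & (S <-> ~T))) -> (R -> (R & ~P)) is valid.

Assume the negation and expand:
Initial set: {~(((R -> (R & ~P)) & (((~S | ~R) | Q) & (S <-> ~T))) -> (R -> (R & ~P)))}.
~(((R -> (R & ~P)) & (((~S | ~R) | Q) & (S <-> ~T))) -> (R -> (R & ~P))): α-rule — add ((R -> (R & ~P)) & (((~S | ~R) | Q) & (S <-> ~T))), ~(R -> (R & ~P)).
((R -> (R & ~P)) & (((~S | ~R) | Q) & (S <-> ~T))): α-rule — add (R -> (R & ~P)), (((~S | ~R) | Q) & (S <-> ~T)).
~(R -> (R & ~P)): α-rule — add R, ~(R & ~P).
(((~S | ~R) | Q) & (S <-> ~T)): α-rule — add ((~S | ~R) | Q), (S <-> ~T).
(R -> (R & ~P)): β-rule — branch into ~R  //  (R & ~P).
  branch 1 (add ~R):
    × closes — contains both R and ~R.
  branch 2 (add (R & ~P)):
    (R & ~P): α-rule — add R, ~P.
    ~(R & ~P): β-rule — branch into ~R  //  ~~P.
      branch 2.1 (add ~R):
        × closes — contains both R and ~R.
      branch 2.2 (add ~~P):
        × closes — contains both P and ~P.
All 3 branches close.
Every branch closed, so the negation is unsatisfiable and the formula is valid.

Valid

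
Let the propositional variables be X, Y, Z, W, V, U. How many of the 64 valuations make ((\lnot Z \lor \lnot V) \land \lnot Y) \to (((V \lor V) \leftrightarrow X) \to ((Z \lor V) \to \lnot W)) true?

60

Initial set: {(((\lnot Z \lor \lnot V) \land \lnot Y) \to (((V \lor V) \leftrightarrow X) \to ((Z \lor V) \to \lnot W)))}.
(((\lnot Z \lor \lnot V) \land \lnot Y) \to (((V \lor V) \leftrightarrow X) \to ((Z \lor V) \to \lnot W))): β-rule — branch into \lnot ((\lnot Z \lor \lnot V) \land \lnot Y)  //  (((V \lor V) \leftrightarrow X) \to ((Z \lor V) \to \lnot W)).
  branch 1 (add \lnot ((\lnot Z \lor \lnot V) \land \lnot Y)):
    \lnot ((\lnot Z \lor \lnot V) \land \lnot Y): β-rule — branch into \lnot (\lnot Z \lor \lnot V)  //  \lnot \lnot Y.
      branch 1.1 (add \lnot (\lnot Z \lor \lnot V)):
        \lnot (\lnot Z \lor \lnot V): α-rule — add \lnot \lnot Z, \lnot \lnot V.
        ○ open, literals {V=true, Z=true}.
      branch 1.2 (add \lnot \lnot Y):
        ○ open, literals {Y=true}.
  branch 2 (add (((V \lor V) \leftrightarrow X) \to ((Z \lor V) \to \lnot W))):
    (((V \lor V) \leftrightarrow X) \to ((Z \lor V) \to \lnot W)): β-rule — branch into \lnot ((V \lor V) \leftrightarrow X)  //  ((Z \lor V) \to \lnot W).
      branch 2.1 (add \lnot ((V \lor V) \leftrightarrow X)):
        \lnot ((V \lor V) \leftrightarrow X): β-rule — branch into (V \lor V), \lnot X  //  \lnot (V \lor V), X.
          branch 2.1.1 (add (V \lor V), \lnot X):
            (V \lor V): β-rule — branch into V  //  V.
              branch 2.1.1.1 (add V):
                ○ open, literals {V=true, X=false}.
              branch 2.1.1.2 (add V):
                ○ open, literals {V=true, X=false}.
          branch 2.1.2 (add \lnot (V \lor V), X):
            \lnot (V \lor V): α-rule — add \lnot V, \lnot V.
            ○ open, literals {V=false, X=true}.
      branch 2.2 (add ((Z \lor V) \to \lnot W)):
        ((Z \lor V) \to \lnot W): β-rule — branch into \lnot (Z \lor V)  //  \lnot W.
          branch 2.2.1 (add \lnot (Z \lor V)):
            \lnot (Z \lor V): α-rule — add \lnot Z, \lnot V.
            ○ open, literals {V=false, Z=false}.
          branch 2.2.2 (add \lnot W):
            ○ open, literals {W=false}.
0 branches closed, 7 open.
Each open branch fixes some atoms; the unmentioned ones are free. Counting distinct full assignments: branch {V=true, Z=true} (X, Y, W, U) contributes 16 new; branch {Y=true} (X, Z, W, V, U) contributes 24 new; branch {V=true, X=false} (Y, Z, W, U) contributes 4 new; branch {V=true, X=false} (Y, Z, W, U) contributes 0 new; branch {V=false, X=true} (Y, Z, W, U) contributes 8 new; branch {V=false, Z=false} (X, Y, W, U) contributes 4 new; branch {W=false} (X, Y, Z, V, U) contributes 4 new. Total: 60.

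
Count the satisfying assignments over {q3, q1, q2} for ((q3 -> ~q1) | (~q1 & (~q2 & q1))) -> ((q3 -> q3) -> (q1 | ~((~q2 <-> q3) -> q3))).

5

Initial set: {(((q3 -> ~q1) | (~q1 & (~q2 & q1))) -> ((q3 -> q3) -> (q1 | ~((~q2 <-> q3) -> q3))))}.
(((q3 -> ~q1) | (~q1 & (~q2 & q1))) -> ((q3 -> q3) -> (q1 | ~((~q2 <-> q3) -> q3)))): β-rule — branch into ~((q3 -> ~q1) | (~q1 & (~q2 & q1)))  //  ((q3 -> q3) -> (q1 | ~((~q2 <-> q3) -> q3))).
  branch 1 (add ~((q3 -> ~q1) | (~q1 & (~q2 & q1)))):
    ~((q3 -> ~q1) | (~q1 & (~q2 & q1))): α-rule — add ~(q3 -> ~q1), ~(~q1 & (~q2 & q1)).
    ~(q3 -> ~q1): α-rule — add q3, ~~q1.
    ~(~q1 & (~q2 & q1)): β-rule — branch into ~~q1  //  ~(~q2 & q1).
      branch 1.1 (add ~~q1):
        ○ open, literals {q1=true, q3=true}.
      branch 1.2 (add ~(~q2 & q1)):
        ~(~q2 & q1): β-rule — branch into ~~q2  //  ~q1.
          branch 1.2.1 (add ~~q2):
            ○ open, literals {q1=true, q2=true, q3=true}.
          branch 1.2.2 (add ~q1):
            × closes — contains both q1 and ~q1.
  branch 2 (add ((q3 -> q3) -> (q1 | ~((~q2 <-> q3) -> q3)))):
    ((q3 -> q3) -> (q1 | ~((~q2 <-> q3) -> q3))): β-rule — branch into ~(q3 -> q3)  //  (q1 | ~((~q2 <-> q3) -> q3)).
      branch 2.1 (add ~(q3 -> q3)):
        ~(q3 -> q3): α-rule — add q3, ~q3.
        × closes — contains both q3 and ~q3.
      branch 2.2 (add (q1 | ~((~q2 <-> q3) -> q3))):
        (q1 | ~((~q2 <-> q3) -> q3)): β-rule — branch into q1  //  ~((~q2 <-> q3) -> q3).
          branch 2.2.1 (add q1):
            ○ open, literals {q1=true}.
          branch 2.2.2 (add ~((~q2 <-> q3) -> q3)):
            ~((~q2 <-> q3) -> q3): α-rule — add (~q2 <-> q3), ~q3.
            (~q2 <-> q3): β-rule — branch into ~q2, q3  //  ~~q2, ~q3.
              branch 2.2.2.1 (add ~q2, q3):
                × closes — contains both q3 and ~q3.
              branch 2.2.2.2 (add ~~q2, ~q3):
                ○ open, literals {q2=true, q3=false}.
3 branches closed, 4 open.
Each open branch fixes some atoms; the unmentioned ones are free. Counting distinct full assignments: branch {q1=true, q3=true} (q2) contributes 2 new; branch {q1=true, q2=true, q3=true} (none free) contributes 0 new; branch {q1=true} (q3, q2) contributes 2 new; branch {q2=true, q3=false} (q1) contributes 1 new. Total: 5.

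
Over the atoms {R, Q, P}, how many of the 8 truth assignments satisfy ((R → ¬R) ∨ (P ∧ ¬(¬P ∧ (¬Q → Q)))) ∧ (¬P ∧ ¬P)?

Initial set: {(((R → ¬R) ∨ (P ∧ ¬(¬P ∧ (¬Q → Q)))) ∧ (¬P ∧ ¬P))}.
(((R → ¬R) ∨ (P ∧ ¬(¬P ∧ (¬Q → Q)))) ∧ (¬P ∧ ¬P)): α-rule — add ((R → ¬R) ∨ (P ∧ ¬(¬P ∧ (¬Q → Q)))), (¬P ∧ ¬P).
(¬P ∧ ¬P): α-rule — add ¬P, ¬P.
((R → ¬R) ∨ (P ∧ ¬(¬P ∧ (¬Q → Q)))): β-rule — branch into (R → ¬R)  //  (P ∧ ¬(¬P ∧ (¬Q → Q))).
  branch 1 (add (R → ¬R)):
    (R → ¬R): β-rule — branch into ¬R  //  ¬R.
      branch 1.1 (add ¬R):
        ○ open, literals {P=false, R=false}.
      branch 1.2 (add ¬R):
        ○ open, literals {P=false, R=false}.
  branch 2 (add (P ∧ ¬(¬P ∧ (¬Q → Q)))):
    (P ∧ ¬(¬P ∧ (¬Q → Q))): α-rule — add P, ¬(¬P ∧ (¬Q → Q)).
    × closes — contains both P and ¬P.
1 branch closed, 2 open.
Each open branch fixes some atoms; the unmentioned ones are free. Counting distinct full assignments: branch {P=false, R=false} (Q) contributes 2 new; branch {P=false, R=false} (Q) contributes 0 new. Total: 2.

2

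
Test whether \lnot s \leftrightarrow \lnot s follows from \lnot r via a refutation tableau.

Yes

Initial set: {\lnot r; \lnot (\lnot s \leftrightarrow \lnot s)}.
\lnot (\lnot s \leftrightarrow \lnot s): β-rule — branch into \lnot s, \lnot \lnot s  //  \lnot \lnot s, \lnot s.
  branch 1 (add \lnot s, \lnot \lnot s):
    × closes — contains both s and \lnot s.
  branch 2 (add \lnot \lnot s, \lnot s):
    × closes — contains both s and \lnot s.
All 2 branches close.
Every branch closed, so the premises entail the conclusion.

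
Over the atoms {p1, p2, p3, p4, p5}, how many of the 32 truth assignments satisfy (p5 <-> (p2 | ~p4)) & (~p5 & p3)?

2

Initial set: {((p5 <-> (p2 | ~p4)) & (~p5 & p3))}.
((p5 <-> (p2 | ~p4)) & (~p5 & p3)): α-rule — add (p5 <-> (p2 | ~p4)), (~p5 & p3).
(~p5 & p3): α-rule — add ~p5, p3.
(p5 <-> (p2 | ~p4)): β-rule — branch into p5, (p2 | ~p4)  //  ~p5, ~(p2 | ~p4).
  branch 1 (add p5, (p2 | ~p4)):
    × closes — contains both p5 and ~p5.
  branch 2 (add ~p5, ~(p2 | ~p4)):
    ~(p2 | ~p4): α-rule — add ~p2, ~~p4.
    ○ open, literals {p2=0, p3=1, p4=1, p5=0}.
1 branch closed, 1 open.
Each open branch fixes some atoms; the unmentioned ones are free. Counting distinct full assignments: branch {p2=0, p3=1, p4=1, p5=0} (p1) contributes 2 new. Total: 2.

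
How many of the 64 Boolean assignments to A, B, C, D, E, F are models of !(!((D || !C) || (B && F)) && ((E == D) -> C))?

Initial set: {T !(!((D || !C) || (B && F)) && ((E == D) -> C))}.
T !(!((D || !C) || (B && F)) && ((E == D) -> C)): β-rule — branch into F !((D || !C) || (B && F))  //  F ((E == D) -> C).
  branch 1 (add F !((D || !C) || (B && F))):
    F !((D || !C) || (B && F)): β-rule — branch into T (D || !C)  //  T (B && F).
      branch 1.1 (add T (D || !C)):
        T (D || !C): β-rule — branch into T D  //  T !C.
          branch 1.1.1 (add T D):
            ○ open, literals {D=true}.
          branch 1.1.2 (add T !C):
            ○ open, literals {C=false}.
      branch 1.2 (add T (B && F)):
        T (B && F): α-rule — add T B, T F.
        ○ open, literals {B=true, F=true}.
  branch 2 (add F ((E == D) -> C)):
    F ((E == D) -> C): α-rule — add T (E == D), F C.
    T (E == D): β-rule — branch into T E, T D  //  F E, F D.
      branch 2.1 (add T E, T D):
        ○ open, literals {C=false, D=true, E=true}.
      branch 2.2 (add F E, F D):
        ○ open, literals {C=false, D=false, E=false}.
0 branches closed, 5 open.
Each open branch fixes some atoms; the unmentioned ones are free. Counting distinct full assignments: branch {D=true} (A, B, C, E, F) contributes 32 new; branch {C=false} (A, B, D, E, F) contributes 16 new; branch {B=true, F=true} (A, C, D, E) contributes 4 new; branch {C=false, D=true, E=true} (A, B, F) contributes 0 new; branch {C=false, D=false, E=false} (A, B, F) contributes 0 new. Total: 52.

52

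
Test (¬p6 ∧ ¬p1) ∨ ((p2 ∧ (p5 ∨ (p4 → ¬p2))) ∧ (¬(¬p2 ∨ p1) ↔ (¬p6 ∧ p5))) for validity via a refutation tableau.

Assume the negation and expand:
Initial set: {¬((¬p6 ∧ ¬p1) ∨ ((p2 ∧ (p5 ∨ (p4 → ¬p2))) ∧ (¬(¬p2 ∨ p1) ↔ (¬p6 ∧ p5))))}.
¬((¬p6 ∧ ¬p1) ∨ ((p2 ∧ (p5 ∨ (p4 → ¬p2))) ∧ (¬(¬p2 ∨ p1) ↔ (¬p6 ∧ p5)))): α-rule — add ¬(¬p6 ∧ ¬p1), ¬((p2 ∧ (p5 ∨ (p4 → ¬p2))) ∧ (¬(¬p2 ∨ p1) ↔ (¬p6 ∧ p5))).
¬(¬p6 ∧ ¬p1): β-rule — branch into ¬¬p6  //  ¬¬p1.
  branch 1 (add ¬¬p6):
    ¬((p2 ∧ (p5 ∨ (p4 → ¬p2))) ∧ (¬(¬p2 ∨ p1) ↔ (¬p6 ∧ p5))): β-rule — branch into ¬(p2 ∧ (p5 ∨ (p4 → ¬p2)))  //  ¬(¬(¬p2 ∨ p1) ↔ (¬p6 ∧ p5)).
      branch 1.1 (add ¬(p2 ∧ (p5 ∨ (p4 → ¬p2)))):
        ¬(p2 ∧ (p5 ∨ (p4 → ¬p2))): β-rule — branch into ¬p2  //  ¬(p5 ∨ (p4 → ¬p2)).
          branch 1.1.1 (add ¬p2):
            ○ open, literals {p2=F, p6=T}.
          branch 1.1.2 (add ¬(p5 ∨ (p4 → ¬p2))):
            ¬(p5 ∨ (p4 → ¬p2)): α-rule — add ¬p5, ¬(p4 → ¬p2).
            ¬(p4 → ¬p2): α-rule — add p4, ¬¬p2.
            ○ open, literals {p2=T, p4=T, p5=F, p6=T}.
      branch 1.2 (add ¬(¬(¬p2 ∨ p1) ↔ (¬p6 ∧ p5))):
        ¬(¬(¬p2 ∨ p1) ↔ (¬p6 ∧ p5)): β-rule — branch into ¬(¬p2 ∨ p1), ¬(¬p6 ∧ p5)  //  ¬¬(¬p2 ∨ p1), (¬p6 ∧ p5).
          branch 1.2.1 (add ¬(¬p2 ∨ p1), ¬(¬p6 ∧ p5)):
            ¬(¬p2 ∨ p1): α-rule — add ¬¬p2, ¬p1.
            ¬(¬p6 ∧ p5): β-rule — branch into ¬¬p6  //  ¬p5.
              branch 1.2.1.1 (add ¬¬p6):
                ○ open, literals {p1=F, p2=T, p6=T}.
              branch 1.2.1.2 (add ¬p5):
                ○ open, literals {p1=F, p2=T, p5=F, p6=T}.
          branch 1.2.2 (add ¬¬(¬p2 ∨ p1), (¬p6 ∧ p5)):
            (¬p6 ∧ p5): α-rule — add ¬p6, p5.
            × closes — contains both p6 and ¬p6.
  branch 2 (add ¬¬p1):
    ¬((p2 ∧ (p5 ∨ (p4 → ¬p2))) ∧ (¬(¬p2 ∨ p1) ↔ (¬p6 ∧ p5))): β-rule — branch into ¬(p2 ∧ (p5 ∨ (p4 → ¬p2)))  //  ¬(¬(¬p2 ∨ p1) ↔ (¬p6 ∧ p5)).
      branch 2.1 (add ¬(p2 ∧ (p5 ∨ (p4 → ¬p2)))):
        ¬(p2 ∧ (p5 ∨ (p4 → ¬p2))): β-rule — branch into ¬p2  //  ¬(p5 ∨ (p4 → ¬p2)).
          branch 2.1.1 (add ¬p2):
            ○ open, literals {p1=T, p2=F}.
          branch 2.1.2 (add ¬(p5 ∨ (p4 → ¬p2))):
            ¬(p5 ∨ (p4 → ¬p2)): α-rule — add ¬p5, ¬(p4 → ¬p2).
            ¬(p4 → ¬p2): α-rule — add p4, ¬¬p2.
            ○ open, literals {p1=T, p2=T, p4=T, p5=F}.
      branch 2.2 (add ¬(¬(¬p2 ∨ p1) ↔ (¬p6 ∧ p5))):
        ¬(¬(¬p2 ∨ p1) ↔ (¬p6 ∧ p5)): β-rule — branch into ¬(¬p2 ∨ p1), ¬(¬p6 ∧ p5)  //  ¬¬(¬p2 ∨ p1), (¬p6 ∧ p5).
          branch 2.2.1 (add ¬(¬p2 ∨ p1), ¬(¬p6 ∧ p5)):
            ¬(¬p2 ∨ p1): α-rule — add ¬¬p2, ¬p1.
            × closes — contains both p1 and ¬p1.
          branch 2.2.2 (add ¬¬(¬p2 ∨ p1), (¬p6 ∧ p5)):
            (¬p6 ∧ p5): α-rule — add ¬p6, p5.
            ¬¬(¬p2 ∨ p1): β-rule — branch into ¬p2  //  p1.
              branch 2.2.2.1 (add ¬p2):
                ○ open, literals {p1=T, p2=F, p5=T, p6=F}.
              branch 2.2.2.2 (add p1):
                ○ open, literals {p1=T, p5=T, p6=F}.
2 branches closed, 8 open.
An open branch gives a countermodel: p2=F, p6=T (unmentioned atoms arbitrary); under it the original formula is false.

Not valid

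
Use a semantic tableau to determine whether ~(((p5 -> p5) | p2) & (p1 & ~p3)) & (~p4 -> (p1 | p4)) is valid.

Assume the negation and expand:
Initial set: {~(~(((p5 -> p5) | p2) & (p1 & ~p3)) & (~p4 -> (p1 | p4)))}.
~(~(((p5 -> p5) | p2) & (p1 & ~p3)) & (~p4 -> (p1 | p4))): β-rule — branch into ~~(((p5 -> p5) | p2) & (p1 & ~p3))  //  ~(~p4 -> (p1 | p4)).
  branch 1 (add ~~(((p5 -> p5) | p2) & (p1 & ~p3))):
    ~~(((p5 -> p5) | p2) & (p1 & ~p3)): α-rule — add ((p5 -> p5) | p2), (p1 & ~p3).
    (p1 & ~p3): α-rule — add p1, ~p3.
    ((p5 -> p5) | p2): β-rule — branch into (p5 -> p5)  //  p2.
      branch 1.1 (add (p5 -> p5)):
        (p5 -> p5): β-rule — branch into ~p5  //  p5.
          branch 1.1.1 (add ~p5):
            ○ open, literals {p1=1, p3=0, p5=0}.
          branch 1.1.2 (add p5):
            ○ open, literals {p1=1, p3=0, p5=1}.
      branch 1.2 (add p2):
        ○ open, literals {p1=1, p2=1, p3=0}.
  branch 2 (add ~(~p4 -> (p1 | p4))):
    ~(~p4 -> (p1 | p4)): α-rule — add ~p4, ~(p1 | p4).
    ~(p1 | p4): α-rule — add ~p1, ~p4.
    ○ open, literals {p1=0, p4=0}.
0 branches closed, 4 open.
An open branch gives a countermodel: p1=1, p3=0, p5=0 (unmentioned atoms arbitrary); under it the original formula is false.

Not valid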